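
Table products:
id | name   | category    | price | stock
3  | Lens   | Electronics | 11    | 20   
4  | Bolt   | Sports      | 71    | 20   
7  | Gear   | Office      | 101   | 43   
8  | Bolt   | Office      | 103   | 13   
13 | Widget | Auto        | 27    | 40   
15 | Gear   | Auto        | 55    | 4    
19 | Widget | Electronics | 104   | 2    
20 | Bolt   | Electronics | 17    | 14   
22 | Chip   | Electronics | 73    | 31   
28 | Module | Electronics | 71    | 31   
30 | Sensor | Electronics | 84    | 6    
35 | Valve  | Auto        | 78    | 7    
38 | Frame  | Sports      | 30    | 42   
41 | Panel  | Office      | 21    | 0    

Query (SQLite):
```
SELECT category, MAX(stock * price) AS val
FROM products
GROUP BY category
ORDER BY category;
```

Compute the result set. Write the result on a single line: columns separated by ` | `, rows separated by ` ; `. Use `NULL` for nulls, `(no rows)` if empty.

For each row compute stock * price.
Group by category; take MAX of the expression per group.
  Auto: ids {13, 15, 35} → MAX(stock * price)=1080
  Electronics: ids {3, 19, 20, 22, 28, 30} → MAX(stock * price)=2263
  Office: ids {7, 8, 41} → MAX(stock * price)=4343
  Sports: ids {4, 38} → MAX(stock * price)=1420

Auto | 1080 ; Electronics | 2263 ; Office | 4343 ; Sports | 1420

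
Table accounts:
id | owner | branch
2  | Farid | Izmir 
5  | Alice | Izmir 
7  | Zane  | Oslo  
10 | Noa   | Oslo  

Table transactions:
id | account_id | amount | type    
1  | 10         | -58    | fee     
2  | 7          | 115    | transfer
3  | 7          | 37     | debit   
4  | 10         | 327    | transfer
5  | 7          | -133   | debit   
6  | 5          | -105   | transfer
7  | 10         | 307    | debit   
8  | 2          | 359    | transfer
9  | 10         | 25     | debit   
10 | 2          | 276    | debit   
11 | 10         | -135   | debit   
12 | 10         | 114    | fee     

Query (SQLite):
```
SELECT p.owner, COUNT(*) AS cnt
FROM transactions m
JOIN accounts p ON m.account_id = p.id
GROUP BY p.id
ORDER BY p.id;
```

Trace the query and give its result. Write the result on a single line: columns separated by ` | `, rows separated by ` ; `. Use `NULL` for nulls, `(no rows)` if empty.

Farid | 2 ; Alice | 1 ; Zane | 3 ; Noa | 6

Join each transactions row to its accounts via account_id.
Group joined rows by accounts.id; compute COUNT(*) per group.
  2: ids {8, 10} → COUNT(*)=2
  5: ids {6} → COUNT(*)=1
  7: ids {2, 3, 5} → COUNT(*)=3
  10: ids {1, 4, 7, 9, 11, 12} → COUNT(*)=6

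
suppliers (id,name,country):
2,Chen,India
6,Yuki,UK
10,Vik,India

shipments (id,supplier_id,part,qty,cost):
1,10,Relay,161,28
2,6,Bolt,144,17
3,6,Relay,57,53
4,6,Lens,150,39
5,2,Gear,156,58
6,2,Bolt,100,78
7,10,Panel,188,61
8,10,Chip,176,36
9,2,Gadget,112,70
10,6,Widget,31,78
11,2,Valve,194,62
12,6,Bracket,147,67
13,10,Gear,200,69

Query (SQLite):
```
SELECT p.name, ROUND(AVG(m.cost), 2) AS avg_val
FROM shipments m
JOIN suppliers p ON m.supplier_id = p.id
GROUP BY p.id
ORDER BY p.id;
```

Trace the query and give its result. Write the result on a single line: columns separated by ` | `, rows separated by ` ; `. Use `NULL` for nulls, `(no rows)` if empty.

Chen | 67 ; Yuki | 50.8 ; Vik | 48.5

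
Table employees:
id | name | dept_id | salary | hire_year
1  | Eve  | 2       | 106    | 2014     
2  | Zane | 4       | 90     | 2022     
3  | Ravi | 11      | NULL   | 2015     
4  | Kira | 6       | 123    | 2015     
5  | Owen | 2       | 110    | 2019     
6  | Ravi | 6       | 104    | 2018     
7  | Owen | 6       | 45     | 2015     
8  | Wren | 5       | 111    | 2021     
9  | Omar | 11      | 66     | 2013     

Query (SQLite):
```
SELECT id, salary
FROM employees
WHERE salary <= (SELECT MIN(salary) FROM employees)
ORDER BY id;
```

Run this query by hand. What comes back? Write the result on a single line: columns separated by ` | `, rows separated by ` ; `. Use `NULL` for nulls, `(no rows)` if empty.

Scalar subquery: MIN(salary) over all employees rows = 45.
Keep rows where salary <= that value.

7 | 45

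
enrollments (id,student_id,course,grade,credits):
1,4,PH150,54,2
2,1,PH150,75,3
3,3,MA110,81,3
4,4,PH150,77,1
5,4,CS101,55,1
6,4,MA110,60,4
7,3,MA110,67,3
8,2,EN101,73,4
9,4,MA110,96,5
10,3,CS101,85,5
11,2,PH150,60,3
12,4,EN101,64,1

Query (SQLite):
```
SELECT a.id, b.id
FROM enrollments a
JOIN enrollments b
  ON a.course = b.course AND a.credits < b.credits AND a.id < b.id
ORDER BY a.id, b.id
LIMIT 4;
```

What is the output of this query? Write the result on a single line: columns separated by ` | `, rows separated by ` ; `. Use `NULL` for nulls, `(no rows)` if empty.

1 | 2 ; 1 | 11 ; 3 | 6 ; 3 | 9

Pairs (a,b) with same course, a.credits < b.credits, a.id < b.id.
course groups: CS101:{5,10} EN101:{8,12} MA110:{3,6,7,9} PH150:{1,2,4,11}
Ordered by (a.id, b.id); first 4.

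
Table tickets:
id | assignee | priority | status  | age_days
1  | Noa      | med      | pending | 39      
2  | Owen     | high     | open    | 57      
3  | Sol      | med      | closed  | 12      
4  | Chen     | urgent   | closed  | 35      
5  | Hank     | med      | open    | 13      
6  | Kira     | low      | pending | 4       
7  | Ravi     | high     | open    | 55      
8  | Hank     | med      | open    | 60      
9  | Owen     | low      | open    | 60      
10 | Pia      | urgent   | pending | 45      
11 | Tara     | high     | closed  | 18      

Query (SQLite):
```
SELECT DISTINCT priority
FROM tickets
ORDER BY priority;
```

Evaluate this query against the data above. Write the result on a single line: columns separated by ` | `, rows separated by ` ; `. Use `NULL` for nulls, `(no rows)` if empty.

Collect distinct priority values from tickets.

high ; low ; med ; urgent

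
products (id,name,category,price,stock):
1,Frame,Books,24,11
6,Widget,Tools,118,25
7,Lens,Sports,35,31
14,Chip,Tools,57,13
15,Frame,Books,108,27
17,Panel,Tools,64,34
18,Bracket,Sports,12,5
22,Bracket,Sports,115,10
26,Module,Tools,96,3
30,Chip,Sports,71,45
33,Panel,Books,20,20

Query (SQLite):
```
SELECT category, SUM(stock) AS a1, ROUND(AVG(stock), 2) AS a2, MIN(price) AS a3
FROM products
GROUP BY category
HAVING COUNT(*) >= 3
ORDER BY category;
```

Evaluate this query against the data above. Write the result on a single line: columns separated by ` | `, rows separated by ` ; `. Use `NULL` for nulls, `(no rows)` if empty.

Group products by category.
Per group compute: SUM(stock), ROUND(AVG(stock), 2), MIN(price).
HAVING: drop groups with fewer than 3 rows.
  Books: ids {1, 15, 33} → SUM(stock)=58, ROUND(AVG(stock), 2)=19.33, MIN(price)=20
  Sports: ids {7, 18, 22, 30} → SUM(stock)=91, ROUND(AVG(stock), 2)=22.75, MIN(price)=12
  Tools: ids {6, 14, 17, 26} → SUM(stock)=75, ROUND(AVG(stock), 2)=18.75, MIN(price)=57

Books | 58 | 19.33 | 20 ; Sports | 91 | 22.75 | 12 ; Tools | 75 | 18.75 | 57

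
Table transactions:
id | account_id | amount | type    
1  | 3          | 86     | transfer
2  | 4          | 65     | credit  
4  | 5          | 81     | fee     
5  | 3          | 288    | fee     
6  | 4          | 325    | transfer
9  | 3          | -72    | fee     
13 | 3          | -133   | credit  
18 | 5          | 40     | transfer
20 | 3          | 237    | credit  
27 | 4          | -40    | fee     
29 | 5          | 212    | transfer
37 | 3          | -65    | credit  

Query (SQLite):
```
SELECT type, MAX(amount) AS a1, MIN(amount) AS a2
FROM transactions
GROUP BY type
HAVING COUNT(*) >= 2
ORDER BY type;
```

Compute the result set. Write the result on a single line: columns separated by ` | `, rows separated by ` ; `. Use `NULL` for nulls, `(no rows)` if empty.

credit | 237 | -133 ; fee | 288 | -72 ; transfer | 325 | 40

Group transactions by type.
Per group compute: MAX(amount), MIN(amount).
HAVING: drop groups with fewer than 2 rows.
  credit: ids {2, 13, 20, 37} → MAX(amount)=237, MIN(amount)=-133
  fee: ids {4, 5, 9, 27} → MAX(amount)=288, MIN(amount)=-72
  transfer: ids {1, 6, 18, 29} → MAX(amount)=325, MIN(amount)=40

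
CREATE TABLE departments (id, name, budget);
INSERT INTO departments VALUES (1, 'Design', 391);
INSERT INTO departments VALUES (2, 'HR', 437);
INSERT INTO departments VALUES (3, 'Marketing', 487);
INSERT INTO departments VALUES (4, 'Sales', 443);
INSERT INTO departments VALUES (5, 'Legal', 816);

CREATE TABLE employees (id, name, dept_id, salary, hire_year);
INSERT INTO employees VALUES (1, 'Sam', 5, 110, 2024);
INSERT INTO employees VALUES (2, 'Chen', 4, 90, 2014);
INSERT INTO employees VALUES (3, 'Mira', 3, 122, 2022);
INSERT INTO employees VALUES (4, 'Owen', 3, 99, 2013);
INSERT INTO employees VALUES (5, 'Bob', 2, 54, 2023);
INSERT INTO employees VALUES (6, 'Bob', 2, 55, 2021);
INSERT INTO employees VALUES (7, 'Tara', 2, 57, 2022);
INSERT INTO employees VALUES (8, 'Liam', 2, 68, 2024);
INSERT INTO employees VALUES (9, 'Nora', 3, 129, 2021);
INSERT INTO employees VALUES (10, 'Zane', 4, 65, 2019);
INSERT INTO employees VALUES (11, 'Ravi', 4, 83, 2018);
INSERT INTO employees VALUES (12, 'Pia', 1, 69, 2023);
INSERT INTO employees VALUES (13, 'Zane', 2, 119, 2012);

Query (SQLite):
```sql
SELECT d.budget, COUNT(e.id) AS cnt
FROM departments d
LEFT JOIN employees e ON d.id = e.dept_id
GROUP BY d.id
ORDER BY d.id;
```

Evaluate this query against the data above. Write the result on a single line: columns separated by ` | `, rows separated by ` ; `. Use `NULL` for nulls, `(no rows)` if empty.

LEFT JOIN keeps every departments row; unmatched ones get NULL for employees columns.
Group by departments.id and compute COUNT(e.id). COUNT(col) of an all-NULL group is 0.
  1: ids {12} → COUNT(e.id)=1
  2: ids {5, 6, 7, 8, 13} → COUNT(e.id)=5
  3: ids {3, 4, 9} → COUNT(e.id)=3
  4: ids {2, 10, 11} → COUNT(e.id)=3
  5: ids {1} → COUNT(e.id)=1

391 | 1 ; 437 | 5 ; 487 | 3 ; 443 | 3 ; 816 | 1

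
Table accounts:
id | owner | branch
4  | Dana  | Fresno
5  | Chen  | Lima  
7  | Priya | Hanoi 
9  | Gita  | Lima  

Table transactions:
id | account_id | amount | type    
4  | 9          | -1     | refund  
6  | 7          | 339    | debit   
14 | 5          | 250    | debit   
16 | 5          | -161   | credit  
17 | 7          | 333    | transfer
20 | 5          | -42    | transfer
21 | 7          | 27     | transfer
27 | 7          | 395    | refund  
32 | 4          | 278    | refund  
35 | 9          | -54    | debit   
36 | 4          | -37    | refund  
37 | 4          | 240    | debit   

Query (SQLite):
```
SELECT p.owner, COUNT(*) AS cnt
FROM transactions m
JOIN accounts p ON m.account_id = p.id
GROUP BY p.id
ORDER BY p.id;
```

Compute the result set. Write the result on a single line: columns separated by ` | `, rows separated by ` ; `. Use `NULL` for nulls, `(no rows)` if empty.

Join each transactions row to its accounts via account_id.
Group joined rows by accounts.id; compute COUNT(*) per group.
  4: ids {32, 36, 37} → COUNT(*)=3
  5: ids {14, 16, 20} → COUNT(*)=3
  7: ids {6, 17, 21, 27} → COUNT(*)=4
  9: ids {4, 35} → COUNT(*)=2

Dana | 3 ; Chen | 3 ; Priya | 4 ; Gita | 2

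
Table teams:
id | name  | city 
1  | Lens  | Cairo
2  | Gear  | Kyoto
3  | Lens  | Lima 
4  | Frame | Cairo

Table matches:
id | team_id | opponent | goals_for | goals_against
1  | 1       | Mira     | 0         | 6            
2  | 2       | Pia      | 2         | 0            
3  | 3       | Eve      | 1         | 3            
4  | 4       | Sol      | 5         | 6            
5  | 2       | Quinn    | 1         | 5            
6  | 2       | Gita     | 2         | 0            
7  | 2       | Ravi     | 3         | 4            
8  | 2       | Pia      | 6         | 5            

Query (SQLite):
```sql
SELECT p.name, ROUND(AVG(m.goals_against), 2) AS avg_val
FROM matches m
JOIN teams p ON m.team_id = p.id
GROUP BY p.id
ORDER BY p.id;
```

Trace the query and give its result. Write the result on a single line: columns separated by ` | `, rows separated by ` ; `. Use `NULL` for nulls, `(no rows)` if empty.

Lens | 6 ; Gear | 2.8 ; Lens | 3 ; Frame | 6

Join each matches row to its teams via team_id.
Group joined rows by teams.id; compute ROUND(AVG(m.goals_against), 2) per group.
  1: ids {1} → ROUND(AVG(m.goals_against), 2)=6
  2: ids {2, 5, 6, 7, 8} → ROUND(AVG(m.goals_against), 2)=2.8
  3: ids {3} → ROUND(AVG(m.goals_against), 2)=3
  4: ids {4} → ROUND(AVG(m.goals_against), 2)=6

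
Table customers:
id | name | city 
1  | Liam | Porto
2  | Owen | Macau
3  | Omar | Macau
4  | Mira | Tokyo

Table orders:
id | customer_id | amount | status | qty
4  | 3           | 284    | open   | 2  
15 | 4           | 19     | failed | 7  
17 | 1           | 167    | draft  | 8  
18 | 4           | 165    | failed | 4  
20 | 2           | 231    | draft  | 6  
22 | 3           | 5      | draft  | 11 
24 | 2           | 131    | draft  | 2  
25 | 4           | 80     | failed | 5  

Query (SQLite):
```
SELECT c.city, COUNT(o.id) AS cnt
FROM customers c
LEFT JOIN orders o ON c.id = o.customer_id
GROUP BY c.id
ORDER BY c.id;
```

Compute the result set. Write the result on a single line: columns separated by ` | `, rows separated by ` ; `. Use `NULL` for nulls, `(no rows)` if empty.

LEFT JOIN keeps every customers row; unmatched ones get NULL for orders columns.
Group by customers.id and compute COUNT(o.id). COUNT(col) of an all-NULL group is 0.
  1: ids {17} → COUNT(o.id)=1
  2: ids {20, 24} → COUNT(o.id)=2
  3: ids {4, 22} → COUNT(o.id)=2
  4: ids {15, 18, 25} → COUNT(o.id)=3

Porto | 1 ; Macau | 2 ; Macau | 2 ; Tokyo | 3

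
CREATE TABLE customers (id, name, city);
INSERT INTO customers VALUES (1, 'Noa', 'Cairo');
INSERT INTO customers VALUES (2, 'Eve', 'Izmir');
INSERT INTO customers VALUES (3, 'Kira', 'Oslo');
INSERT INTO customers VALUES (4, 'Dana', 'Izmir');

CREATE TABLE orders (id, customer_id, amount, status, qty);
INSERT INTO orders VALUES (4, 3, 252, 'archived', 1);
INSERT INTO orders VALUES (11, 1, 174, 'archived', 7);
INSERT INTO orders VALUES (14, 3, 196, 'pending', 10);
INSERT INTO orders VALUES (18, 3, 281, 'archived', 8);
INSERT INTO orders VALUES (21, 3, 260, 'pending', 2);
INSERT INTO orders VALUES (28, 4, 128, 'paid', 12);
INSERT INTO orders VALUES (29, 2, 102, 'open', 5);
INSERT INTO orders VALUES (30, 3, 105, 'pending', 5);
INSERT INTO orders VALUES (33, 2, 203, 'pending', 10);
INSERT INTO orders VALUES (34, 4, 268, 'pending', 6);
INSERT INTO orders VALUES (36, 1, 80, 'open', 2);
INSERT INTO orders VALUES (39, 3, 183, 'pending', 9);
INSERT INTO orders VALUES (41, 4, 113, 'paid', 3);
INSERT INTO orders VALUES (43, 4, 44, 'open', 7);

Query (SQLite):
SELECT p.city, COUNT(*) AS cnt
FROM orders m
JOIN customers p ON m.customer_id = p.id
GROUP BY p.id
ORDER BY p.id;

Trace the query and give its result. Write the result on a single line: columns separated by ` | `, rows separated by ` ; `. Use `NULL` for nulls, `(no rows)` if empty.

Cairo | 2 ; Izmir | 2 ; Oslo | 6 ; Izmir | 4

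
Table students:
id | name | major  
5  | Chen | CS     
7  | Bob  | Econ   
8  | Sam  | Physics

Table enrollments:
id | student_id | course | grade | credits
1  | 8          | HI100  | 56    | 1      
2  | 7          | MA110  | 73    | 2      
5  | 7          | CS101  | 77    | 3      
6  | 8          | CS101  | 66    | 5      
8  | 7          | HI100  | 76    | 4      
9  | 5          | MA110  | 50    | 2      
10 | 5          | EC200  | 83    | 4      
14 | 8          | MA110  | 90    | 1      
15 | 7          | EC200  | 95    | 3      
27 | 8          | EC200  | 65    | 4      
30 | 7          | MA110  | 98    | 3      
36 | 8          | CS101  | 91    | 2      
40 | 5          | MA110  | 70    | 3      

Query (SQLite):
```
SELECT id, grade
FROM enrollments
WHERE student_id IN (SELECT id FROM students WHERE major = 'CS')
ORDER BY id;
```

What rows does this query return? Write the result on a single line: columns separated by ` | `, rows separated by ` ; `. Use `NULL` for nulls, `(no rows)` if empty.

Inner query: students.id where major = 'CS'.
Outer: keep enrollments rows whose student_id is in that set.
Inner query → {5}

9 | 50 ; 10 | 83 ; 40 | 70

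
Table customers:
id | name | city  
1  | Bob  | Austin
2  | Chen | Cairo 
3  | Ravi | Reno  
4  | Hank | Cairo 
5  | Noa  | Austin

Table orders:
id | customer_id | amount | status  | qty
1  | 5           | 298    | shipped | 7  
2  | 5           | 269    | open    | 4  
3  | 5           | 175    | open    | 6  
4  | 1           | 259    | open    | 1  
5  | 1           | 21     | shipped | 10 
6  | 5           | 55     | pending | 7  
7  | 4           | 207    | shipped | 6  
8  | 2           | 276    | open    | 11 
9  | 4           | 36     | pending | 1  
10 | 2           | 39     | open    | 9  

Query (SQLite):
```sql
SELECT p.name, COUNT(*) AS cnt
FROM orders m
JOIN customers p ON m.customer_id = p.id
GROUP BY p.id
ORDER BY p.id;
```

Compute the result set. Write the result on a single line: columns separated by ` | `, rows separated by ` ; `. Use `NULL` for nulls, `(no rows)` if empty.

Join each orders row to its customers via customer_id.
Group joined rows by customers.id; compute COUNT(*) per group.
  1: ids {4, 5} → COUNT(*)=2
  2: ids {8, 10} → COUNT(*)=2
  4: ids {7, 9} → COUNT(*)=2
  5: ids {1, 2, 3, 6} → COUNT(*)=4

Bob | 2 ; Chen | 2 ; Hank | 2 ; Noa | 4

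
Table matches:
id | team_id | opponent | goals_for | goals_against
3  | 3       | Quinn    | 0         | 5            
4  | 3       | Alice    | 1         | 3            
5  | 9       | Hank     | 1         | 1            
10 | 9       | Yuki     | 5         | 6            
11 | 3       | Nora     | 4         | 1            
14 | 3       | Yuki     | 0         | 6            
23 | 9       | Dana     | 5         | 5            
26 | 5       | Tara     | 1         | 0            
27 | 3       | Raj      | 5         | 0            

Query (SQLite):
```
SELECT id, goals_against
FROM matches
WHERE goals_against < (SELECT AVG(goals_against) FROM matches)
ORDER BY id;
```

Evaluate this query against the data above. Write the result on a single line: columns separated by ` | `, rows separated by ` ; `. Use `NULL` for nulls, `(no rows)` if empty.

Scalar subquery: AVG(goals_against) over all matches rows = 3.0.
Keep rows where goals_against < that value.

5 | 1 ; 11 | 1 ; 26 | 0 ; 27 | 0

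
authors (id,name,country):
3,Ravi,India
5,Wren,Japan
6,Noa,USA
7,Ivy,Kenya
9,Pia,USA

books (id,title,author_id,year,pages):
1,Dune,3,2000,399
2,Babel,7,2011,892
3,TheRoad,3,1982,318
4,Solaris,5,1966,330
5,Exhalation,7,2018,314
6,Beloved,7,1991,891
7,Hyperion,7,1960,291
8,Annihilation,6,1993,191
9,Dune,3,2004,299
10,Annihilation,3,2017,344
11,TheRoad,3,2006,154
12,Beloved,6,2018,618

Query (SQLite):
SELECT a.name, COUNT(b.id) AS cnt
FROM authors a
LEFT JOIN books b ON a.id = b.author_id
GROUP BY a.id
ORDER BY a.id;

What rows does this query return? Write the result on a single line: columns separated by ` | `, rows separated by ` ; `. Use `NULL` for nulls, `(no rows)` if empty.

LEFT JOIN keeps every authors row; unmatched ones get NULL for books columns.
Group by authors.id and compute COUNT(b.id). COUNT(col) of an all-NULL group is 0.
  3: ids {1, 3, 9, 10, 11} → COUNT(b.id)=5
  5: ids {4} → COUNT(b.id)=1
  6: ids {8, 12} → COUNT(b.id)=2
  7: ids {2, 5, 6, 7} → COUNT(b.id)=4
  9: ids {—} → COUNT(b.id)=0

Ravi | 5 ; Wren | 1 ; Noa | 2 ; Ivy | 4 ; Pia | 0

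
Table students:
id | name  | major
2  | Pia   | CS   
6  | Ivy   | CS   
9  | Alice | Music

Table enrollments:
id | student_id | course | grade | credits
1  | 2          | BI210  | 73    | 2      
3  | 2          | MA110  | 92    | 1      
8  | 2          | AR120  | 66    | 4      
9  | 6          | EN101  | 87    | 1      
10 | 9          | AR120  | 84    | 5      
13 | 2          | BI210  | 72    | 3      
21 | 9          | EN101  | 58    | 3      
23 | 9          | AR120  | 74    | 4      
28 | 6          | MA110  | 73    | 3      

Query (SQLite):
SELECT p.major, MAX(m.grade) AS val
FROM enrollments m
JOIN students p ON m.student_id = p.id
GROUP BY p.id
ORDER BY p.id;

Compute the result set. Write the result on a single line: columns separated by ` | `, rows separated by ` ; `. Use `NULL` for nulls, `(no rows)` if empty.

CS | 92 ; CS | 87 ; Music | 84

Join each enrollments row to its students via student_id.
Group joined rows by students.id; compute MAX(m.grade) per group.
  2: ids {1, 3, 8, 13} → MAX(m.grade)=92
  6: ids {9, 28} → MAX(m.grade)=87
  9: ids {10, 21, 23} → MAX(m.grade)=84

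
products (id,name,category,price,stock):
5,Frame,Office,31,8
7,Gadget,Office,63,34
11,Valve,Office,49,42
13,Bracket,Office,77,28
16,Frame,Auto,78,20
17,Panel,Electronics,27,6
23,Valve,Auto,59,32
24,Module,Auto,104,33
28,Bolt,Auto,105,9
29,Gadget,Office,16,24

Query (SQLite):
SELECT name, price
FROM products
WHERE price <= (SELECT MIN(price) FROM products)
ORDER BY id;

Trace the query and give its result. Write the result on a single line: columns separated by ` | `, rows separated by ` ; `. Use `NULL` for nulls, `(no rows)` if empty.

Gadget | 16

Scalar subquery: MIN(price) over all products rows = 16.
Keep rows where price <= that value.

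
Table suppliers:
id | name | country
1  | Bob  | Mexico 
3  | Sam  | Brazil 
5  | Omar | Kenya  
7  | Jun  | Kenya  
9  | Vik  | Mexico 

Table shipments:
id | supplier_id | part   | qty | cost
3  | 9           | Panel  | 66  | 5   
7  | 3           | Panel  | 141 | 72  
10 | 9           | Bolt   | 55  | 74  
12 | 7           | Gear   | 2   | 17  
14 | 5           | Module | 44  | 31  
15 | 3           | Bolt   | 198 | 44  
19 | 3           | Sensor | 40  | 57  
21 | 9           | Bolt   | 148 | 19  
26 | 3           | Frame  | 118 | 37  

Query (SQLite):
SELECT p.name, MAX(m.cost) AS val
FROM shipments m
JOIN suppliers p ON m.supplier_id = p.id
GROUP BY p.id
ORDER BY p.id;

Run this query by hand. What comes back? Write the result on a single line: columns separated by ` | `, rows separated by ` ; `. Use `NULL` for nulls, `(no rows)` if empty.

Sam | 72 ; Omar | 31 ; Jun | 17 ; Vik | 74

Join each shipments row to its suppliers via supplier_id.
Group joined rows by suppliers.id; compute MAX(m.cost) per group.
  3: ids {7, 15, 19, 26} → MAX(m.cost)=72
  5: ids {14} → MAX(m.cost)=31
  7: ids {12} → MAX(m.cost)=17
  9: ids {3, 10, 21} → MAX(m.cost)=74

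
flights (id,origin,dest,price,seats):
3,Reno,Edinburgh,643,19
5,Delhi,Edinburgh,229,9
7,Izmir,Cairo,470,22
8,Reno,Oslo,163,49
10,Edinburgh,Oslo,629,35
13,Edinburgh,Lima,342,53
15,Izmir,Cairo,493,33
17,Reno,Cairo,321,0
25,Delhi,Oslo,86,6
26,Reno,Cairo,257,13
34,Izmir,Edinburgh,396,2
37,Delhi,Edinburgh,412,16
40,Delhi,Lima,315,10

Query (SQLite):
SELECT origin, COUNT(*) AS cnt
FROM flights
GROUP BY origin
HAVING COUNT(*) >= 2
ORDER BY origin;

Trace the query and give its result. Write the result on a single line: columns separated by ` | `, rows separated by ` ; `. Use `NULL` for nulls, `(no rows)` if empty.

Partition flights by origin; compute COUNT(*) within each group.
HAVING: keep groups with count ≥ 2.
  Delhi: ids {5, 25, 37, 40} → COUNT(*)=4
  Edinburgh: ids {10, 13} → COUNT(*)=2
  Izmir: ids {7, 15, 34} → COUNT(*)=3
  Reno: ids {3, 8, 17, 26} → COUNT(*)=4

Delhi | 4 ; Edinburgh | 2 ; Izmir | 3 ; Reno | 4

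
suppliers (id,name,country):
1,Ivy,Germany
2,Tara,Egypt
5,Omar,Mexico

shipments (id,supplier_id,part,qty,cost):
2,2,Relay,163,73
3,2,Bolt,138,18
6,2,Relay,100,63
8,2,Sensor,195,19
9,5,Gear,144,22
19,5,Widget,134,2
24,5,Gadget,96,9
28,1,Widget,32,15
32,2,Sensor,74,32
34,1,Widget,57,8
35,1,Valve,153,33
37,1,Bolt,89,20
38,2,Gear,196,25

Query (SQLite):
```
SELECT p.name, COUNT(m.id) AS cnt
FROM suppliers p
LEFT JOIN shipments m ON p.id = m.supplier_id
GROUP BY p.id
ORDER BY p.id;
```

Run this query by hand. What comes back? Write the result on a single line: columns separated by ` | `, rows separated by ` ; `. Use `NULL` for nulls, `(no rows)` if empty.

LEFT JOIN keeps every suppliers row; unmatched ones get NULL for shipments columns.
Group by suppliers.id and compute COUNT(m.id). COUNT(col) of an all-NULL group is 0.
  1: ids {28, 34, 35, 37} → COUNT(m.id)=4
  2: ids {2, 3, 6, 8, 32, 38} → COUNT(m.id)=6
  5: ids {9, 19, 24} → COUNT(m.id)=3

Ivy | 4 ; Tara | 6 ; Omar | 3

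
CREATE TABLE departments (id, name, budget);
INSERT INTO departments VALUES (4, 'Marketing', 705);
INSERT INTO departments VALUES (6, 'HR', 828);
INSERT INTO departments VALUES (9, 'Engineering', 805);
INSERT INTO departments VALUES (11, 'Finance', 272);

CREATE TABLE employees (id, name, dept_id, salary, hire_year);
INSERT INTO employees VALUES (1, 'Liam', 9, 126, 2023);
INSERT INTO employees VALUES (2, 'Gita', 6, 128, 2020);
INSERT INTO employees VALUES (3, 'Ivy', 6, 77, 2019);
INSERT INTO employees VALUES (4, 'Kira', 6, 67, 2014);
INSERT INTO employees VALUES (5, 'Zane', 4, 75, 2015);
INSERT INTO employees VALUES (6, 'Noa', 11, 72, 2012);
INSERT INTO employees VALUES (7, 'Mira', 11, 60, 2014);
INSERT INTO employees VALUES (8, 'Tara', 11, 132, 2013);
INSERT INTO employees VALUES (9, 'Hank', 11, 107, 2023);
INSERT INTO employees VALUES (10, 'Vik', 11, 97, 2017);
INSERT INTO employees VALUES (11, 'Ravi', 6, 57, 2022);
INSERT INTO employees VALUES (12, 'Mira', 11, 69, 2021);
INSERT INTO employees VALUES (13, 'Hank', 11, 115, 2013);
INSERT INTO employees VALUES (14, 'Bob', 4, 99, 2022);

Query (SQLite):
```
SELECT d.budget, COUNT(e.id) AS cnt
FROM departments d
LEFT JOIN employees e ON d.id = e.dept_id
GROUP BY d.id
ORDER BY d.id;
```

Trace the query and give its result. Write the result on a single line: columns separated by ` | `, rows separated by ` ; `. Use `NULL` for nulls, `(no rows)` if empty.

LEFT JOIN keeps every departments row; unmatched ones get NULL for employees columns.
Group by departments.id and compute COUNT(e.id). COUNT(col) of an all-NULL group is 0.
  4: ids {5, 14} → COUNT(e.id)=2
  6: ids {2, 3, 4, 11} → COUNT(e.id)=4
  9: ids {1} → COUNT(e.id)=1
  11: ids {6, 7, 8, 9, 10, 12, 13} → COUNT(e.id)=7

705 | 2 ; 828 | 4 ; 805 | 1 ; 272 | 7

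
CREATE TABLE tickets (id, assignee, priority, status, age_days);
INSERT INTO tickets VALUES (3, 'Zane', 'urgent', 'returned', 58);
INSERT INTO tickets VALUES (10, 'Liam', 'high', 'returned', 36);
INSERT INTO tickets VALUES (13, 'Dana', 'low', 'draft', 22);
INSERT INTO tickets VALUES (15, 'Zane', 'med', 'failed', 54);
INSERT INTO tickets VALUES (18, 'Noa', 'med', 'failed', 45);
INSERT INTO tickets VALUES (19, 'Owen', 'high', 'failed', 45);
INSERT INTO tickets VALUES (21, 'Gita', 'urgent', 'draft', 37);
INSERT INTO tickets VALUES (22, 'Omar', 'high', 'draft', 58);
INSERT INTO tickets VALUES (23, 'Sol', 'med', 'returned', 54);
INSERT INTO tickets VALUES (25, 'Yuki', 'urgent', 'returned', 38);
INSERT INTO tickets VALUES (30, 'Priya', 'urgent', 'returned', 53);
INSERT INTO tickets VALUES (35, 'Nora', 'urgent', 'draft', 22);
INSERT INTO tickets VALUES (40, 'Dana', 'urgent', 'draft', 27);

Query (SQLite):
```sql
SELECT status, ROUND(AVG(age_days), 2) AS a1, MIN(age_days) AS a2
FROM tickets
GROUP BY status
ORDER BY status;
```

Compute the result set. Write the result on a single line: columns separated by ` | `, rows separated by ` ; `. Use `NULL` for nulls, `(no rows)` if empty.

draft | 33.2 | 22 ; failed | 48 | 45 ; returned | 47.8 | 36

Group tickets by status.
Per group compute: ROUND(AVG(age_days), 2), MIN(age_days).
  draft: ids {13, 21, 22, 35, 40} → ROUND(AVG(age_days), 2)=33.2, MIN(age_days)=22
  failed: ids {15, 18, 19} → ROUND(AVG(age_days), 2)=48, MIN(age_days)=45
  returned: ids {3, 10, 23, 25, 30} → ROUND(AVG(age_days), 2)=47.8, MIN(age_days)=36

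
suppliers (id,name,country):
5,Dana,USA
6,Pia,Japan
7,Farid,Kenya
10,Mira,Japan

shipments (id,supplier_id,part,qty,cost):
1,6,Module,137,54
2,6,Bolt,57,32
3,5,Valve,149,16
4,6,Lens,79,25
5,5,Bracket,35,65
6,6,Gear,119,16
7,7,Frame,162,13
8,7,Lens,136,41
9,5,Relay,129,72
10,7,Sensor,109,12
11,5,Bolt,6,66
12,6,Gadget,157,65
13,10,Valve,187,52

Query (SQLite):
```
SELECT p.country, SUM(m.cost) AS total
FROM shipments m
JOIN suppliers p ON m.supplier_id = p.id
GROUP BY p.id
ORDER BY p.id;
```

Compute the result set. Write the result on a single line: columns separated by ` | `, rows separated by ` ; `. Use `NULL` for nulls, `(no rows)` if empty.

USA | 219 ; Japan | 192 ; Kenya | 66 ; Japan | 52

Join each shipments row to its suppliers via supplier_id.
Group joined rows by suppliers.id; compute SUM(m.cost) per group.
  5: ids {3, 5, 9, 11} → SUM(m.cost)=219
  6: ids {1, 2, 4, 6, 12} → SUM(m.cost)=192
  7: ids {7, 8, 10} → SUM(m.cost)=66
  10: ids {13} → SUM(m.cost)=52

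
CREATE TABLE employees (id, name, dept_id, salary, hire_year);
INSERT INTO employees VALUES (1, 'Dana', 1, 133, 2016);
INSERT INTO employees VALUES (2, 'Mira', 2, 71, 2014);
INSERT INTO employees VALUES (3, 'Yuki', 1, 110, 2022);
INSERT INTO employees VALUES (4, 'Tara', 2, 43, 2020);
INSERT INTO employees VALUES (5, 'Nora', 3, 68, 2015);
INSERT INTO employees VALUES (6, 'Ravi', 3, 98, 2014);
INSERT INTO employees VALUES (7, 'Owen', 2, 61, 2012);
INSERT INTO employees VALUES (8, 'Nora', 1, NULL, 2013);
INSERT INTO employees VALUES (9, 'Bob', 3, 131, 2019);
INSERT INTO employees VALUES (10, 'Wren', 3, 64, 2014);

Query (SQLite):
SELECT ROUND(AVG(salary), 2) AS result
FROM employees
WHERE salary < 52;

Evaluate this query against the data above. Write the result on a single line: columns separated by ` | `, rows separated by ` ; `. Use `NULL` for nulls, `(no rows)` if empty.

43

Rows where salary < 52 → salary values: [43].
AVG = 43 / 1 (rounded to 2 dp).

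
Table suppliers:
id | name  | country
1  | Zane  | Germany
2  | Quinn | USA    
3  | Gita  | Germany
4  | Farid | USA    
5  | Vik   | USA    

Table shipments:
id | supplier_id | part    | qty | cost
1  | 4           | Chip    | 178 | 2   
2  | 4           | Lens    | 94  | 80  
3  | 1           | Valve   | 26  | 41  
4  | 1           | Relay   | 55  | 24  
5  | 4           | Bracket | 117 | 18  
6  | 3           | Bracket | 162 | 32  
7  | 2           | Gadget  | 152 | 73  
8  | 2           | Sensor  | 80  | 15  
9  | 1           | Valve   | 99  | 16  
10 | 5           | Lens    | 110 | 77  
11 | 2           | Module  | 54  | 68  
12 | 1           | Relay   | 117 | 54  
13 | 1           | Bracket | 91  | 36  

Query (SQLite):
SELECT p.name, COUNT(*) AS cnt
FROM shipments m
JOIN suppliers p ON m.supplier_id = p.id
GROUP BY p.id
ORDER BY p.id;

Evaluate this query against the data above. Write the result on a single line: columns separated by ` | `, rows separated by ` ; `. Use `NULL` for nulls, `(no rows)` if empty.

Zane | 5 ; Quinn | 3 ; Gita | 1 ; Farid | 3 ; Vik | 1

Join each shipments row to its suppliers via supplier_id.
Group joined rows by suppliers.id; compute COUNT(*) per group.
  1: ids {3, 4, 9, 12, 13} → COUNT(*)=5
  2: ids {7, 8, 11} → COUNT(*)=3
  3: ids {6} → COUNT(*)=1
  4: ids {1, 2, 5} → COUNT(*)=3
  5: ids {10} → COUNT(*)=1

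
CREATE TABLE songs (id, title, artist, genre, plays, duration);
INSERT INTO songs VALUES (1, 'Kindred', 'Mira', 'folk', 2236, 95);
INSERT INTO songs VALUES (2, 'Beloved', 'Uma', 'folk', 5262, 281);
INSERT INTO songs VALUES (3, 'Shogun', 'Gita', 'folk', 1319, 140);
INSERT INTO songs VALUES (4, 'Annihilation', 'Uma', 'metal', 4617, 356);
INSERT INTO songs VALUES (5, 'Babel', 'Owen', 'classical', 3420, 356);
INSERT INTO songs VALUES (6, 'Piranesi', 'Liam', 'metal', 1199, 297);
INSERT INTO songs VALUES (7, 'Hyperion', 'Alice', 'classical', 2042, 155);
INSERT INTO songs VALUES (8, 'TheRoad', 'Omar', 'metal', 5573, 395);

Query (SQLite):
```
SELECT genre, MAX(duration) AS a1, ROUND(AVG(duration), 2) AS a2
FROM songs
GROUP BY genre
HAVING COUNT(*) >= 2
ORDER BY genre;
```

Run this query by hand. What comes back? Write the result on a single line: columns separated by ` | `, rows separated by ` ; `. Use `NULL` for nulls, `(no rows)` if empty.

Group songs by genre.
Per group compute: MAX(duration), ROUND(AVG(duration), 2).
HAVING: drop groups with fewer than 2 rows.
  classical: ids {5, 7} → MAX(duration)=356, ROUND(AVG(duration), 2)=255.5
  folk: ids {1, 2, 3} → MAX(duration)=281, ROUND(AVG(duration), 2)=172
  metal: ids {4, 6, 8} → MAX(duration)=395, ROUND(AVG(duration), 2)=349.33

classical | 356 | 255.5 ; folk | 281 | 172 ; metal | 395 | 349.33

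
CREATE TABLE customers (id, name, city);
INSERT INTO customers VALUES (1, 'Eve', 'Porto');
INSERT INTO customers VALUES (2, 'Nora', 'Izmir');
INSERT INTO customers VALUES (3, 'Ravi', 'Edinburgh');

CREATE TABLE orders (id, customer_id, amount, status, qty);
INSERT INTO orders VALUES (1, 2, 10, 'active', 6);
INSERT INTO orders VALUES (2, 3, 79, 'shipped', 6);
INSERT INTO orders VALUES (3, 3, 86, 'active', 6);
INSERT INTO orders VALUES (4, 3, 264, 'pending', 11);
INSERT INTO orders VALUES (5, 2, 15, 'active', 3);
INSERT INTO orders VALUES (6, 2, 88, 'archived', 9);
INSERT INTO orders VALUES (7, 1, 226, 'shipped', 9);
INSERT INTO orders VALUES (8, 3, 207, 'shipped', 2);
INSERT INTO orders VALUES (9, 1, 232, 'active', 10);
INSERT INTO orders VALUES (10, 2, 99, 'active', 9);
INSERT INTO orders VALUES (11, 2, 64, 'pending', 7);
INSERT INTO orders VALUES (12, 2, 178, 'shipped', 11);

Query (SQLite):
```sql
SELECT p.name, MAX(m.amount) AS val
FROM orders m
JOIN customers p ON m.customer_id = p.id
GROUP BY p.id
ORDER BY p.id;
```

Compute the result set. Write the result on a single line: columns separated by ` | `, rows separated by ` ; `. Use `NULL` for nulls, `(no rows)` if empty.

Eve | 232 ; Nora | 178 ; Ravi | 264

Join each orders row to its customers via customer_id.
Group joined rows by customers.id; compute MAX(m.amount) per group.
  1: ids {7, 9} → MAX(m.amount)=232
  2: ids {1, 5, 6, 10, 11, 12} → MAX(m.amount)=178
  3: ids {2, 3, 4, 8} → MAX(m.amount)=264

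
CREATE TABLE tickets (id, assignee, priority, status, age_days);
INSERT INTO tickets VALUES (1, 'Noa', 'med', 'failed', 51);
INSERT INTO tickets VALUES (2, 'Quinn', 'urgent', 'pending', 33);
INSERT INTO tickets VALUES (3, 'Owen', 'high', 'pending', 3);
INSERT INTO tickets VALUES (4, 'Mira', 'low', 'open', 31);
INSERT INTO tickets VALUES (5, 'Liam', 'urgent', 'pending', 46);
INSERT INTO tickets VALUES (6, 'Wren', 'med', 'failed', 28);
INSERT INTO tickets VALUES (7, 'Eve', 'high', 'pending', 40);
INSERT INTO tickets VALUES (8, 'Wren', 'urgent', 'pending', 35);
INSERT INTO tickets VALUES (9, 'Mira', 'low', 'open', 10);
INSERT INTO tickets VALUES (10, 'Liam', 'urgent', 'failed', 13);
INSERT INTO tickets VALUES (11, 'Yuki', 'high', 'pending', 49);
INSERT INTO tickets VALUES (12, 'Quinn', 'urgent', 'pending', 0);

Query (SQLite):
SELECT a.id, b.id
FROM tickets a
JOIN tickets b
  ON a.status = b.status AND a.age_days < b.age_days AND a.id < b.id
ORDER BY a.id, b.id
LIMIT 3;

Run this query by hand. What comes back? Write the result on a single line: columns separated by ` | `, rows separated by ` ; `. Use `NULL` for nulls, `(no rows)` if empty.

2 | 5 ; 2 | 7 ; 2 | 8

Pairs (a,b) with same status, a.age_days < b.age_days, a.id < b.id.
status groups: failed:{1,6,10} open:{4,9} pending:{2,3,5,7,8,11,12}
Ordered by (a.id, b.id); first 3.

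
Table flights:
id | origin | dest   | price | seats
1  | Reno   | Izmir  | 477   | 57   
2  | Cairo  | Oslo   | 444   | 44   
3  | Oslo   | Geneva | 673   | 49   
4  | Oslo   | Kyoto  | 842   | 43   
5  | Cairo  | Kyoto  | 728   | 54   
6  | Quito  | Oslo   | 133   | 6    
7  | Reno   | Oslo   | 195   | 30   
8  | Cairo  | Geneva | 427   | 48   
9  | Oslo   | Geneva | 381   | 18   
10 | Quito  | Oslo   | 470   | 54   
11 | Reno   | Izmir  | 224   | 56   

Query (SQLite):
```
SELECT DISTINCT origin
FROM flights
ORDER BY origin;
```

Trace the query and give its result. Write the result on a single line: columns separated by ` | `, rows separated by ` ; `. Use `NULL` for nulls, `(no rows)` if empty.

Collect distinct origin values from flights.

Cairo ; Oslo ; Quito ; Reno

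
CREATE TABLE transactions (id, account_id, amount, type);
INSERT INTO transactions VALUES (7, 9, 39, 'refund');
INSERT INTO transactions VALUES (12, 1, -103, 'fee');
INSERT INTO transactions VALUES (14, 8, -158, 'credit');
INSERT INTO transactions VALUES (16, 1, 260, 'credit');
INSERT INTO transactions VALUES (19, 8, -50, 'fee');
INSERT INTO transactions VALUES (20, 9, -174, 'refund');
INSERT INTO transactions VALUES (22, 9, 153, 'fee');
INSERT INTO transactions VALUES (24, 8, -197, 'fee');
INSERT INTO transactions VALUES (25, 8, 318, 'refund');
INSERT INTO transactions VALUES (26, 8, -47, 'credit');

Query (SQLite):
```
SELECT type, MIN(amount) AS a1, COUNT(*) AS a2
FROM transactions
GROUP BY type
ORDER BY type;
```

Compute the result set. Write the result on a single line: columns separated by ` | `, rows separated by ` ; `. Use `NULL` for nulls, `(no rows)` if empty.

Group transactions by type.
Per group compute: MIN(amount), COUNT(*).
  credit: ids {14, 16, 26} → MIN(amount)=-158, COUNT(*)=3
  fee: ids {12, 19, 22, 24} → MIN(amount)=-197, COUNT(*)=4
  refund: ids {7, 20, 25} → MIN(amount)=-174, COUNT(*)=3

credit | -158 | 3 ; fee | -197 | 4 ; refund | -174 | 3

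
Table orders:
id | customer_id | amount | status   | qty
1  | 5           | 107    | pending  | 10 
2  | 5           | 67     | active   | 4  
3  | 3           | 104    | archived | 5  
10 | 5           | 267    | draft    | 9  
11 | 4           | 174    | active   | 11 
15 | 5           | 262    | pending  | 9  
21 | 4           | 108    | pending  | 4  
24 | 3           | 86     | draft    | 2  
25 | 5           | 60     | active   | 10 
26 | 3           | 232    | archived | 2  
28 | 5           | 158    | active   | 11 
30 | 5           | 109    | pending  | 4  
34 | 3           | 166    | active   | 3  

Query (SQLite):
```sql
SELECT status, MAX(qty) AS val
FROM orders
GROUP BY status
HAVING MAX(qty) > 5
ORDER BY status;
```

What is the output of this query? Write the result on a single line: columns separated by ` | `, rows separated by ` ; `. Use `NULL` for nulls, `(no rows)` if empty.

Partition orders by status; compute MAX(qty) within each group.
HAVING: keep groups where MAX(qty) > 5.
  active: ids {2, 11, 25, 28, 34} → MAX(qty)=11
  archived: ids {3, 26} → MAX(qty)=5
  draft: ids {10, 24} → MAX(qty)=9
  pending: ids {1, 15, 21, 30} → MAX(qty)=10

active | 11 ; draft | 9 ; pending | 10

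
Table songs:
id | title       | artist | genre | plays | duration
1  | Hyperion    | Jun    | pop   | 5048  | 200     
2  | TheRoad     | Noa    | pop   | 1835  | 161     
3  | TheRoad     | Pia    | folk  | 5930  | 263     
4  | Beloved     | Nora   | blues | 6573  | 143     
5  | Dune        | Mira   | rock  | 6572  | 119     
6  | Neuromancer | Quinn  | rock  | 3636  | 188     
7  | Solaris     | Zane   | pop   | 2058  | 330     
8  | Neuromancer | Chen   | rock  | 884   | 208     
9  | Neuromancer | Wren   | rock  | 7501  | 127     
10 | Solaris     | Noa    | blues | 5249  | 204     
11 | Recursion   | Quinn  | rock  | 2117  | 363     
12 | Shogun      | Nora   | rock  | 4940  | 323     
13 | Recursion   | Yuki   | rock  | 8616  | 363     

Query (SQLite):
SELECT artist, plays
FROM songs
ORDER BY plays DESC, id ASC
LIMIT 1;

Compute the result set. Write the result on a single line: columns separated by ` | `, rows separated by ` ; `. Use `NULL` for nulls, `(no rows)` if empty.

Yuki | 8616

Sort by plays desc, tiebreak id asc: (8616, id=13), (7501, id=9), (6573, id=4), (6572, id=5) …. Take first 1.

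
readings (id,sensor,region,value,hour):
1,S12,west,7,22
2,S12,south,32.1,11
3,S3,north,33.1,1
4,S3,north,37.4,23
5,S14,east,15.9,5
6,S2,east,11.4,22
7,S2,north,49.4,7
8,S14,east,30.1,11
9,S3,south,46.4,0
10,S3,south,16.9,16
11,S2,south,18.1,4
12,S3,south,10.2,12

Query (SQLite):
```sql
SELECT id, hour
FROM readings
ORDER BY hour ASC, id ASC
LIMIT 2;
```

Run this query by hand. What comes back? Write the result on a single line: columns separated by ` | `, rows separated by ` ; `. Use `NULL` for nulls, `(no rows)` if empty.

9 | 0 ; 3 | 1

Sort by hour asc, tiebreak id asc: (0, id=9), (1, id=3), (4, id=11), (5, id=5), (7, id=7) …. Take first 2.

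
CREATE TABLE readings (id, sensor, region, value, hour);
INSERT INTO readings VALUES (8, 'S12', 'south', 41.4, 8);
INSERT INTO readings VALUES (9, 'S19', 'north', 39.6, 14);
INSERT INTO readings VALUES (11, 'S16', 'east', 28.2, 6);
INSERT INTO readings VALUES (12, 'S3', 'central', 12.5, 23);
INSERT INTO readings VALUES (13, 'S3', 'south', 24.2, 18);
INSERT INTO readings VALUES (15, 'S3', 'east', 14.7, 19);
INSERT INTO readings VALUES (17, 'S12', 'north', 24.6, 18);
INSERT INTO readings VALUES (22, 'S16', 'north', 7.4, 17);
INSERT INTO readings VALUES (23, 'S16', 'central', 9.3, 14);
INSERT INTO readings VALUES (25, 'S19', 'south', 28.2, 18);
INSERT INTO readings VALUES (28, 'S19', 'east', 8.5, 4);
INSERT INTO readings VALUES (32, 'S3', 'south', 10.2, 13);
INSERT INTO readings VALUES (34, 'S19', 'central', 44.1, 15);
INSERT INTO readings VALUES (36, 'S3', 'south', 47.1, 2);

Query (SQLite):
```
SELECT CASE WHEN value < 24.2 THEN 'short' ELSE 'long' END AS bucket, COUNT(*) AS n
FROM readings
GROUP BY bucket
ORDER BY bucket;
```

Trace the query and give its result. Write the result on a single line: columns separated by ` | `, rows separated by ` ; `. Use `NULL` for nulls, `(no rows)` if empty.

Bucket rows by value < 24.2 → 'short' else 'long'; count each bucket.

long | 8 ; short | 6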